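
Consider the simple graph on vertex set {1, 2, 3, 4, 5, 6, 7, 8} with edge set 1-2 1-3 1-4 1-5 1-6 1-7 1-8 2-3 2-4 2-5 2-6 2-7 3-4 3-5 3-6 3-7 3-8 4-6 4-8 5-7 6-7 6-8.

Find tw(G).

4

A width-4 tree decomposition is:
Bags: B1 = {1, 2, 3, 6, 7}  B2 = {1, 2, 3, 4, 6}  B3 = {1, 3, 4, 6, 8}  B4 = {1, 2, 3, 5, 7}
Tree: B1–B2, B2–B3, B1–B4
Every bag has size at most 5, so the width is 5 − 1 = 4 and tw(G) ≤ 4. Conversely, {1, 3, 4, 6, 8} is a clique of size 5, and the vertices of any clique must share a bag in every tree decomposition; so some bag has ≥ 5 vertices and tw(G) ≥ 4. Therefore the treewidth is 4.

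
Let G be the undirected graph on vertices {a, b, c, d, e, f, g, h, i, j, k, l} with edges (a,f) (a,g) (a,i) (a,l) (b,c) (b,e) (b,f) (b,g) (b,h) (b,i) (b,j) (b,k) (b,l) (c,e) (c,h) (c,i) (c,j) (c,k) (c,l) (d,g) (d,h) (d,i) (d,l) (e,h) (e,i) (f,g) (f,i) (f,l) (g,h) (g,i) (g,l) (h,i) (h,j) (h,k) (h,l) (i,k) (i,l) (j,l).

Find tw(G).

4

A width-4 tree decomposition is:
Bags: B1 = {b, g, h, i, l}  B2 = {b, c, h, i, l}  B3 = {b, c, e, h, i}  B4 = {b, f, g, i, l}  B5 = {b, c, h, i, k}  B6 = {d, g, h, i, l}  B7 = {a, f, g, i, l}  B8 = {b, c, h, j, l}
Tree: B1–B2, B2–B3, B1–B4, B2–B5, B1–B6, B4–B7, B2–B8
The largest bag has 5 vertices, giving width 4; this decomposition certifies tw(G) ≤ 4. For the lower bound, the 5 vertices {b, c, h, j, l} are pairwise adjacent, and any tree decomposition puts a clique entirely inside one bag — forcing width ≥ 4. Hence tw(G) = 4 exactly.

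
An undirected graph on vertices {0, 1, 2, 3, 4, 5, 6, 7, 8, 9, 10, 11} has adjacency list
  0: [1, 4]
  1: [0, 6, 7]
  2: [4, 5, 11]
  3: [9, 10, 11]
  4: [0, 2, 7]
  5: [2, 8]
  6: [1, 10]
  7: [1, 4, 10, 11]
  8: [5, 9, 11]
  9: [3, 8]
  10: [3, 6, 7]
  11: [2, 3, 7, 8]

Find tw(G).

A width-3 tree decomposition is:
Bags: B1 = {3, 5, 8, 9}  B2 = {3, 5, 8, 11}  B3 = {2, 3, 5, 11}  B4 = {2, 3, 10, 11}  B5 = {2, 7, 10, 11}  B6 = {2, 4, 7, 10}  B7 = {4, 6, 7, 10}  B8 = {1, 4, 6, 7}  B9 = {0, 1, 4, 6}
Tree: B1–B2, B2–B3, B3–B4, B4–B5, B5–B6, B6–B7, B7–B8, B8–B9
Every bag has size at most 4, so the width is 4 − 1 = 3 and tw(G) ≤ 3. For the lower bound: the 4 vertex sets {5,8,9}, {3}, {11}, {2,4,7,10} are disjoint, each induces a connected subgraph, and every pair is joined by at least one edge of G. Contracting each set to a single vertex therefore yields K_{4} as a minor, and since treewidth is minor-monotone, tw(G) ≥ tw(K_{4}) = 3. Therefore the treewidth is 3.

3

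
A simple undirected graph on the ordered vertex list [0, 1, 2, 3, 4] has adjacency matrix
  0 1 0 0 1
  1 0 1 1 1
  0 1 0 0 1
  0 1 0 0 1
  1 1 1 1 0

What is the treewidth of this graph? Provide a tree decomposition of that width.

Treewidth 2.
Bags: B1 = {1, 2, 4}  B2 = {1, 3, 4}  B3 = {0, 1, 4}
Tree: B1–B2, B1–B3

Each bag holds 3 vertices, so the decomposition has width 2, which upper-bounds the treewidth. Conversely, {0, 1, 4} is a clique of size 3, and the vertices of any clique must share a bag in every tree decomposition; so some bag has ≥ 3 vertices and tw(G) ≥ 2. Combining the bounds, tw(G) = 2.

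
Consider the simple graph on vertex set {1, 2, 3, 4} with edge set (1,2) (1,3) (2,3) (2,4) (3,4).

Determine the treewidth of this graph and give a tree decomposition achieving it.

Treewidth 2.
One such decomposition:
Bags: B1 = {1, 2, 3}  B2 = {2, 3, 4}
Tree: B1–B2

The largest bag has 3 vertices, giving width 2; this decomposition certifies tw(G) ≤ 2. On the other hand G contains the 3-clique {1, 2, 3}. A clique must lie in a single bag of any decomposition, so no decomposition can have width below 2. The upper and lower bounds meet at 2, so that is the treewidth.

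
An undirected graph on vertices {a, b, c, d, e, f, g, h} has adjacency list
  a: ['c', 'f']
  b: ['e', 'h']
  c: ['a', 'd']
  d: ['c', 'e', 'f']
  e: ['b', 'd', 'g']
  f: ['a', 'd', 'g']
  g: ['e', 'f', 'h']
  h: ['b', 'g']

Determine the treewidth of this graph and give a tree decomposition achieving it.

Treewidth 2.
One optimal decomposition is:
Bags: B1 = {b, g, h}  B2 = {b, e, g}  B3 = {e, f, g}  B4 = {d, e, f}  B5 = {a, d, f}  B6 = {a, c, d}
Tree: B1–B2, B2–B3, B3–B4, B4–B5, B5–B6

The largest bag has 3 vertices, giving width 2; this decomposition certifies tw(G) ≤ 2. Since h–b–e–g–h is a cycle in G, G is not acyclic. Forests are exactly the graphs of treewidth ≤ 1, so tw(G) ≥ 2. Hence tw(G) = 2 exactly.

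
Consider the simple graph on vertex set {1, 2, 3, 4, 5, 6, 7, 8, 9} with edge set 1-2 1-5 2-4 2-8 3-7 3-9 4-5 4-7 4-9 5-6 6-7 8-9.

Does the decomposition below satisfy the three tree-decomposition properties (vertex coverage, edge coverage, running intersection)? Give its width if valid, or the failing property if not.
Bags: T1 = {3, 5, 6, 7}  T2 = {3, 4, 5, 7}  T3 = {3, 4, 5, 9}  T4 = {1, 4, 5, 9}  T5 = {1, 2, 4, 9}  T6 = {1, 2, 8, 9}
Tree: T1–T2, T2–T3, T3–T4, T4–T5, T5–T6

Every vertex of G appears in some bag (union = {1, 2, 3, 4, 5, 6, 7, 8, 9}); every edge is covered by a bag; and for each vertex v the set of bags containing v is connected in the bag tree. The decomposition is therefore valid. The largest bag has 4 vertices, so the width is 3.

Yes; width 3.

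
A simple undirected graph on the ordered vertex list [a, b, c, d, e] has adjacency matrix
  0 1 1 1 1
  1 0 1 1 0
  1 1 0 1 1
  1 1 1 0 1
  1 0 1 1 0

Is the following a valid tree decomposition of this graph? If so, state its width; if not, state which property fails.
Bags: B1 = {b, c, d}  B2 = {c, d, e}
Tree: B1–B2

A tree decomposition must satisfy three properties: every vertex lies in some bag; for every edge, both endpoints lie together in some bag; and for every vertex, the bags containing it form a connected subtree. Here vertex a appears in no bag, so the decomposition is invalid.

No — vertex a appears in no bag.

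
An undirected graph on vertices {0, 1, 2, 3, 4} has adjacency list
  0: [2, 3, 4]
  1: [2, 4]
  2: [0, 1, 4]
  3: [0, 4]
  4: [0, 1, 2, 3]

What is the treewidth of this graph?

A width-2 tree decomposition is:
Bags: B1 = {0, 2, 4}  B2 = {0, 3, 4}  B3 = {1, 2, 4}
Tree: B1–B2, B1–B3
The largest bag has 3 vertices, giving width 2; this decomposition certifies tw(G) ≤ 2. Conversely, {0, 2, 4} is a clique of size 3, and the vertices of any clique must share a bag in every tree decomposition; so some bag has ≥ 3 vertices and tw(G) ≥ 2. Hence tw(G) = 2 exactly.

2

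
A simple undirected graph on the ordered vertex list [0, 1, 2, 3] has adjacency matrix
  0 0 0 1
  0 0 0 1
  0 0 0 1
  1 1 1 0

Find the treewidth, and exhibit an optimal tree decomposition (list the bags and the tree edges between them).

Every bag has size at most 2, so the width is 2 − 1 = 1 and tw(G) ≤ 1. G has an edge, so its treewidth is at least 1. Hence tw(G) = 1 exactly.

Treewidth 1.
One such decomposition:
Bags: B1 = {0, 3}  B2 = {2, 3}  B3 = {1, 3}
Tree: B1–B2, B2–B3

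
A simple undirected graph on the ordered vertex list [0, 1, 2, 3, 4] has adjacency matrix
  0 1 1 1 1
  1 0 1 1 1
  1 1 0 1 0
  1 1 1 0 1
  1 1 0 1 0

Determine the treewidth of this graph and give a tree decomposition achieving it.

Every bag has size at most 4, so the width is 4 − 1 = 3 and tw(G) ≤ 3. On the other hand G contains the 4-clique {0, 1, 2, 3}. A clique must lie in a single bag of any decomposition, so no decomposition can have width below 3. Combining the bounds, tw(G) = 3.

Treewidth 3.
One such decomposition:
Bags: B1 = {0, 1, 3, 4}  B2 = {0, 1, 2, 3}
Tree: B1–B2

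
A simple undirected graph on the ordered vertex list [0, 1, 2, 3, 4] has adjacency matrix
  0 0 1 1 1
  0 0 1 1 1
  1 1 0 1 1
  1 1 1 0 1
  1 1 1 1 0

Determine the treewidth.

A width-3 tree decomposition is:
Bags: B1 = {1, 2, 3, 4}  B2 = {0, 2, 3, 4}
Tree: B1–B2
Every bag has size at most 4, so the width is 4 − 1 = 3 and tw(G) ≤ 3. On the other hand G contains the 4-clique {0, 2, 3, 4}. A clique must lie in a single bag of any decomposition, so no decomposition can have width below 3. Therefore the treewidth is 3.

3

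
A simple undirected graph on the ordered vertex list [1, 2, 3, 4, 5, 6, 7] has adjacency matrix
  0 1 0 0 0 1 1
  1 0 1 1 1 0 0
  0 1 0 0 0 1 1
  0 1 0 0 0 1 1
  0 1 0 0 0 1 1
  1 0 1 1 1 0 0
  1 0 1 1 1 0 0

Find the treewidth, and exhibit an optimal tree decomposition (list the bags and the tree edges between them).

Each bag holds 4 vertices, so the decomposition has width 3, which upper-bounds the treewidth. For the lower bound: the 4 vertex sets {5,6}, {1,2}, {7}, {4} are disjoint, each induces a connected subgraph, and every pair is joined by at least one edge of G. Contracting each set to a single vertex therefore yields K_{4} as a minor, and since treewidth is minor-monotone, tw(G) ≥ tw(K_{4}) = 3. The upper and lower bounds meet at 3, so that is the treewidth.

Treewidth 3.
Bags: B1 = {2, 5, 6, 7}  B2 = {1, 2, 6, 7}  B3 = {2, 4, 6, 7}  B4 = {2, 3, 6, 7}
Tree: B1–B2, B2–B3, B3–B4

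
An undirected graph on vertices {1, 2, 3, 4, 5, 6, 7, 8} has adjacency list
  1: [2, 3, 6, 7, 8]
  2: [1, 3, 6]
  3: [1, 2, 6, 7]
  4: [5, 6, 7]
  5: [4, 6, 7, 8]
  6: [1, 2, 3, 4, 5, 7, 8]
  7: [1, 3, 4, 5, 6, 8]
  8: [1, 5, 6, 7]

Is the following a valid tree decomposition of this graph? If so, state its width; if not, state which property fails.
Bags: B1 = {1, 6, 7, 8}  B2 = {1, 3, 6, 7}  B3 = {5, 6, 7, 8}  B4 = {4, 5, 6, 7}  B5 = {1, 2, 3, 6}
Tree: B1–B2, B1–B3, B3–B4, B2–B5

Vertex coverage: the bags together contain {1, 2, 3, 4, 5, 6, 7, 8}, the full vertex set. Edge coverage: each edge of G has both endpoints in at least one bag. Running intersection: for every vertex, the bags containing it form a connected subtree. All three properties hold, so this is a valid tree decomposition of width max|bag| − 1 = 3, and hence tw(G) ≤ 3.

Yes; width 3.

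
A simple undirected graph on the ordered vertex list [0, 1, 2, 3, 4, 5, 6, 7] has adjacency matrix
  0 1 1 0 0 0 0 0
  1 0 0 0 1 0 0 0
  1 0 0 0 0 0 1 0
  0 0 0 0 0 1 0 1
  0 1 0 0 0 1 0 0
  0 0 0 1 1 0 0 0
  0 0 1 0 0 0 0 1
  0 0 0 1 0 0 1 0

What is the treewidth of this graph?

A width-2 tree decomposition is:
Bags: B1 = {0, 2, 6}  B2 = {0, 6, 7}  B3 = {0, 3, 7}  B4 = {0, 3, 5}  B5 = {0, 4, 5}  B6 = {0, 1, 4}
Tree: B1–B2, B2–B3, B3–B4, B4–B5, B5–B6
Every bag has size at most 3, so the width is 3 − 1 = 2 and tw(G) ≤ 2. Since 0–2–6–7–3–5–4–1–0 is a cycle in G, G is not acyclic. Forests are exactly the graphs of treewidth ≤ 1, so tw(G) ≥ 2. Therefore the treewidth is 2.

2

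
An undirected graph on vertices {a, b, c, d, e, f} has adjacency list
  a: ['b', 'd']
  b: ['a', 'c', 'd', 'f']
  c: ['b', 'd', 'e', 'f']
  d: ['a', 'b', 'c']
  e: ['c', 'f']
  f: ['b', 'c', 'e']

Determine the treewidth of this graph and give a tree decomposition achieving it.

The largest bag has 3 vertices, giving width 2; this decomposition certifies tw(G) ≤ 2. On the other hand G contains the 3-clique {b, c, d}. A clique must lie in a single bag of any decomposition, so no decomposition can have width below 2. The upper and lower bounds meet at 2, so that is the treewidth.

Treewidth 2.
One such decomposition:
Bags: B1 = {b, c, d}  B2 = {a, b, d}  B3 = {b, c, f}  B4 = {c, e, f}
Tree: B1–B2, B1–B3, B3–B4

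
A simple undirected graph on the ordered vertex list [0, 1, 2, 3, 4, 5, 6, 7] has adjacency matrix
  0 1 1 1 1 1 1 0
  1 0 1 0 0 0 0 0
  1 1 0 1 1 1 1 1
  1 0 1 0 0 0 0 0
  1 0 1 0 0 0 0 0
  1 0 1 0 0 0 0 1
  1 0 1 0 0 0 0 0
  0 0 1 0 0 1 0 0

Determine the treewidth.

A width-2 tree decomposition is:
Bags: B1 = {0, 2, 6}  B2 = {0, 2, 3}  B3 = {0, 2, 5}  B4 = {0, 2, 4}  B5 = {0, 1, 2}  B6 = {2, 5, 7}
Tree: B1–B2, B2–B3, B1–B4, B2–B5, B3–B6
Every bag has size at most 3, so the width is 3 − 1 = 2 and tw(G) ≤ 2. For the lower bound, the 3 vertices {0, 1, 2} are pairwise adjacent, and any tree decomposition puts a clique entirely inside one bag — forcing width ≥ 2. The upper and lower bounds meet at 2, so that is the treewidth.

2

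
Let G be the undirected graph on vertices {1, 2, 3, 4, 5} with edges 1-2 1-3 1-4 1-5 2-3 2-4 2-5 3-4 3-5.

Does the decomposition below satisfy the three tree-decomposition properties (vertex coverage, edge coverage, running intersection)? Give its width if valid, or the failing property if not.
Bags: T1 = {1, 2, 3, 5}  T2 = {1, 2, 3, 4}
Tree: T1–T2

Yes; width 3.

Every vertex of G appears in some bag (union = {1, 2, 3, 4, 5}); every edge is covered by a bag; and for each vertex v the set of bags containing v is connected in the bag tree. The decomposition is therefore valid. The largest bag has 4 vertices, so the width is 3.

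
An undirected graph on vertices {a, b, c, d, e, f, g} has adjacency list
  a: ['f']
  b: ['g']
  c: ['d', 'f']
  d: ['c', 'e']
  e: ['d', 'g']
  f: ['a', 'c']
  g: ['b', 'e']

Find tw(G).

A width-1 tree decomposition is:
Bags: B1 = {a, f}  B2 = {c, f}  B3 = {c, d}  B4 = {d, e}  B5 = {e, g}  B6 = {b, g}
Tree: B1–B2, B2–B3, B3–B4, B4–B5, B5–B6
Each bag holds 2 vertices, so the decomposition has width 1, which upper-bounds the treewidth. Since G has at least one edge (e.g. a–f), it is not an edgeless graph, so tw(G) ≥ 1. Hence tw(G) = 1 exactly.

1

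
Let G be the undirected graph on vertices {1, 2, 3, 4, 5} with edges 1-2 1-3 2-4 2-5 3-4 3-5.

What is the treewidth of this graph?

A width-2 tree decomposition is:
Bags: B1 = {1, 2, 3}  B2 = {2, 3, 5}  B3 = {2, 3, 4}
Tree: B1–B2, B2–B3
Every bag has size at most 3, so the width is 3 − 1 = 2 and tw(G) ≤ 2. The edges 1–3–5–2–1 form a cycle, so G is not a tree and its treewidth is at least 2. Therefore the treewidth is 2.

2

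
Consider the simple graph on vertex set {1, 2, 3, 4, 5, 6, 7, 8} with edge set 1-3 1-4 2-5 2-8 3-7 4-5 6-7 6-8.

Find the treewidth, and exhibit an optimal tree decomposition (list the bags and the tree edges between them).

The largest bag has 3 vertices, giving width 2; this decomposition certifies tw(G) ≤ 2. Since 8–2–5–4–1–3–7–6–8 is a cycle in G, G is not acyclic. Forests are exactly the graphs of treewidth ≤ 1, so tw(G) ≥ 2. Therefore the treewidth is 2.

Treewidth 2.
Bags: B1 = {2, 5, 8}  B2 = {4, 5, 8}  B3 = {1, 4, 8}  B4 = {1, 3, 8}  B5 = {3, 7, 8}  B6 = {6, 7, 8}
Tree: B1–B2, B2–B3, B3–B4, B4–B5, B5–B6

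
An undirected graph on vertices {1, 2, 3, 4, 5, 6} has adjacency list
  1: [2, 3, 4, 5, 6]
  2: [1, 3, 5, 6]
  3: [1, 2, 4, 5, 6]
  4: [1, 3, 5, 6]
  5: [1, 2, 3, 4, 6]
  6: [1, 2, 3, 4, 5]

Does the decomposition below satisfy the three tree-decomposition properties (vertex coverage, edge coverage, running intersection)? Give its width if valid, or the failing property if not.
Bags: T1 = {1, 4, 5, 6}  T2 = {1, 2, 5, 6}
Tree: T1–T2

No — vertex 3 appears in no bag.

A tree decomposition must satisfy three properties: every vertex lies in some bag; for every edge, both endpoints lie together in some bag; and for every vertex, the bags containing it form a connected subtree. Here vertex 3 appears in no bag, so the decomposition is invalid.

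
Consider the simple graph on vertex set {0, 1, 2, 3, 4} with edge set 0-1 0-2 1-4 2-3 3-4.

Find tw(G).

A width-2 tree decomposition is:
Bags: B1 = {0, 2, 3}  B2 = {0, 3, 4}  B3 = {0, 1, 4}
Tree: B1–B2, B2–B3
Every bag has size at most 3, so the width is 3 − 1 = 2 and tw(G) ≤ 2. Since 0–2–3–4–1–0 is a cycle in G, G is not acyclic. Forests are exactly the graphs of treewidth ≤ 1, so tw(G) ≥ 2. Combining the bounds, tw(G) = 2.

2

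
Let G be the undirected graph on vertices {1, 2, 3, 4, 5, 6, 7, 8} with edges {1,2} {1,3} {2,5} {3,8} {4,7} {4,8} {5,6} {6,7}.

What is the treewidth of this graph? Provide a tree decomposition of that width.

Treewidth 2.
One such decomposition:
Bags: B1 = {3, 4, 8}  B2 = {3, 4, 7}  B3 = {3, 6, 7}  B4 = {3, 5, 6}  B5 = {2, 3, 5}  B6 = {1, 2, 3}
Tree: B1–B2, B2–B3, B3–B4, B4–B5, B5–B6

The largest bag has 3 vertices, giving width 2; this decomposition certifies tw(G) ≤ 2. For the lower bound, G contains the cycle 3–8–4–7–6–5–2–1–3, so G is not a forest; only forests have treewidth ≤ 1, hence tw(G) ≥ 2. The upper and lower bounds meet at 2, so that is the treewidth.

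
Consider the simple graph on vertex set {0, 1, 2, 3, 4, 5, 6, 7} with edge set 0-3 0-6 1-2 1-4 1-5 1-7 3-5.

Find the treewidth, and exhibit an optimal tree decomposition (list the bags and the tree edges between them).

Treewidth 1.
One such decomposition:
Bags: B1 = {0, 6}  B2 = {0, 3}  B3 = {3, 5}  B4 = {1, 5}  B5 = {1, 7}  B6 = {1, 2}  B7 = {1, 4}
Tree: B1–B2, B2–B3, B3–B4, B4–B5, B4–B6, B6–B7

Each bag holds 2 vertices, so the decomposition has width 1, which upper-bounds the treewidth. Any graph with an edge has treewidth ≥ 1, and G has the edge 6–0. The upper and lower bounds meet at 1, so that is the treewidth.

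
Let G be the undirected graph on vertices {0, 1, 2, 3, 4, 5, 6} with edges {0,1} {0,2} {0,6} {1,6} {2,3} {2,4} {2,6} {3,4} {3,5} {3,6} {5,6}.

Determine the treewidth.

2

A width-2 tree decomposition is:
Bags: B1 = {0, 2, 6}  B2 = {2, 3, 6}  B3 = {2, 3, 4}  B4 = {3, 5, 6}  B5 = {0, 1, 6}
Tree: B1–B2, B2–B3, B2–B4, B1–B5
Every bag has size at most 3, so the width is 3 − 1 = 2 and tw(G) ≤ 2. Conversely, {2, 3, 4} is a clique of size 3, and the vertices of any clique must share a bag in every tree decomposition; so some bag has ≥ 3 vertices and tw(G) ≥ 2. The upper and lower bounds meet at 2, so that is the treewidth.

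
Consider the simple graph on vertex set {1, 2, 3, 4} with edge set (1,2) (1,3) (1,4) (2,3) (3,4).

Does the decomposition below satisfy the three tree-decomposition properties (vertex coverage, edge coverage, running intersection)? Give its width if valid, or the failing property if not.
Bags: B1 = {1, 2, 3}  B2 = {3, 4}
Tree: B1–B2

A tree decomposition must satisfy three properties: every vertex lies in some bag; for every edge, both endpoints lie together in some bag; and for every vertex, the bags containing it form a connected subtree. Here edge (1,4) lies in no bag, so the decomposition is invalid.

No — edge (1,4) lies in no bag.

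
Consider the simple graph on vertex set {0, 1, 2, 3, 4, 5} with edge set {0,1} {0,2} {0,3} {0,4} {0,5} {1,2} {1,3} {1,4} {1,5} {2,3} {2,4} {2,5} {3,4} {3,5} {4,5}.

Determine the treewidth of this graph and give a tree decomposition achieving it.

A single bag containing all 6 vertices is trivially a valid decomposition of width 5. On the other hand G contains the 6-clique {0, 1, 2, 3, 4, 5}. A clique must lie in a single bag of any decomposition, so no decomposition can have width below 5. Therefore the treewidth is 5.

Treewidth 5.
Bags: B1 = {0, 1, 2, 3, 4, 5}
Tree: (single bag)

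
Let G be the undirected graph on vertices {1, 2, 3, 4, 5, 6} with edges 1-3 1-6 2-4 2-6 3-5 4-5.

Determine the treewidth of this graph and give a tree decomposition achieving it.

Treewidth 2.
Bags: B1 = {1, 2, 6}  B2 = {1, 2, 3}  B3 = {2, 3, 5}  B4 = {2, 4, 5}
Tree: B1–B2, B2–B3, B3–B4

The largest bag has 3 vertices, giving width 2; this decomposition certifies tw(G) ≤ 2. For the lower bound, G contains the cycle 2–6–1–3–5–4–2, so G is not a forest; only forests have treewidth ≤ 1, hence tw(G) ≥ 2. The upper and lower bounds meet at 2, so that is the treewidth.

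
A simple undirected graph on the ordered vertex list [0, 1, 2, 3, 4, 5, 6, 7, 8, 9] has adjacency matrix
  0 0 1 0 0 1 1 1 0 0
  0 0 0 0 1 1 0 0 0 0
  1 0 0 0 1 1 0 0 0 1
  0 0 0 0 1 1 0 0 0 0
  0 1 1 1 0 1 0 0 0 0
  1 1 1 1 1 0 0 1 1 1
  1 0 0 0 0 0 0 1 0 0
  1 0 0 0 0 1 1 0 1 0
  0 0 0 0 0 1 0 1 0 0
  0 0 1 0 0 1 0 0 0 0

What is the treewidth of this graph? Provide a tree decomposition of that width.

The largest bag has 3 vertices, giving width 2; this decomposition certifies tw(G) ≤ 2. On the other hand G contains the 3-clique {1, 4, 5}. A clique must lie in a single bag of any decomposition, so no decomposition can have width below 2. Combining the bounds, tw(G) = 2.

Treewidth 2.
One optimal decomposition is:
Bags: B1 = {0, 2, 5}  B2 = {2, 4, 5}  B3 = {2, 5, 9}  B4 = {0, 5, 7}  B5 = {5, 7, 8}  B6 = {1, 4, 5}  B7 = {0, 6, 7}  B8 = {3, 4, 5}
Tree: B1–B2, B2–B3, B1–B4, B4–B5, B2–B6, B4–B7, B2–B8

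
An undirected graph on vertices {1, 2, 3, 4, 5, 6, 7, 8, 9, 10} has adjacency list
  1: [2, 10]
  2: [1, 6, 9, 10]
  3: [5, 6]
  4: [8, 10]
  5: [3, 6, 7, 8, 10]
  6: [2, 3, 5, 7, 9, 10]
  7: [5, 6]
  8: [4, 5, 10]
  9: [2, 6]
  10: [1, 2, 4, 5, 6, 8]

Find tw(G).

2

A width-2 tree decomposition is:
Bags: B1 = {2, 6, 10}  B2 = {5, 6, 10}  B3 = {3, 5, 6}  B4 = {5, 6, 7}  B5 = {2, 6, 9}  B6 = {5, 8, 10}  B7 = {4, 8, 10}  B8 = {1, 2, 10}
Tree: B1–B2, B2–B3, B2–B4, B1–B5, B2–B6, B6–B7, B1–B8
Every bag has size at most 3, so the width is 3 − 1 = 2 and tw(G) ≤ 2. For the lower bound, the 3 vertices {4, 8, 10} are pairwise adjacent, and any tree decomposition puts a clique entirely inside one bag — forcing width ≥ 2. Hence tw(G) = 2 exactly.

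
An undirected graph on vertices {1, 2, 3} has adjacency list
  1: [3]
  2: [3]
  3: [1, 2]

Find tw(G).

1

A width-1 tree decomposition is:
Bags: B1 = {1, 3}  B2 = {2, 3}
Tree: B1–B2
The largest bag has 2 vertices, giving width 1; this decomposition certifies tw(G) ≤ 1. Since G has at least one edge (e.g. 1–3), it is not an edgeless graph, so tw(G) ≥ 1. Combining the bounds, tw(G) = 1.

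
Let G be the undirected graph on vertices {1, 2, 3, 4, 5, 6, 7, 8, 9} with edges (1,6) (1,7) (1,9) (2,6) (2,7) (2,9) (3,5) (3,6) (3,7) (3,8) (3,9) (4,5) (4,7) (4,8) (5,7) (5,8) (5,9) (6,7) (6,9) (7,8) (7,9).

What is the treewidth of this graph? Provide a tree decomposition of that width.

Each bag holds 4 vertices, so the decomposition has width 3, which upper-bounds the treewidth. Conversely, {3, 5, 7, 8} is a clique of size 4, and the vertices of any clique must share a bag in every tree decomposition; so some bag has ≥ 4 vertices and tw(G) ≥ 3. Therefore the treewidth is 3.

Treewidth 3.
One such decomposition:
Bags: B1 = {3, 6, 7, 9}  B2 = {3, 5, 7, 9}  B3 = {1, 6, 7, 9}  B4 = {2, 6, 7, 9}  B5 = {3, 5, 7, 8}  B6 = {4, 5, 7, 8}
Tree: B1–B2, B1–B3, B1–B4, B2–B5, B5–B6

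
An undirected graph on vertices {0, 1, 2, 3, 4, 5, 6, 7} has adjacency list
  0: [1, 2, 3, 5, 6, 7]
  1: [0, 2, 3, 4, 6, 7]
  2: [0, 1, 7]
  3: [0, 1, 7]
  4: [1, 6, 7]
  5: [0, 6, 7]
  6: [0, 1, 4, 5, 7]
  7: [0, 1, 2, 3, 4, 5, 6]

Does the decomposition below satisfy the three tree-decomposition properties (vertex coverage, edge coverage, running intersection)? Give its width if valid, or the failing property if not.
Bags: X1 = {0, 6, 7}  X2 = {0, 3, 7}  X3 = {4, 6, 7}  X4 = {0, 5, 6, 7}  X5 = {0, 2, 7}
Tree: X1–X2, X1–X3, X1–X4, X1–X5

No — vertex 1 appears in no bag.

A tree decomposition must satisfy three properties: every vertex lies in some bag; for every edge, both endpoints lie together in some bag; and for every vertex, the bags containing it form a connected subtree. Here vertex 1 appears in no bag, so the decomposition is invalid.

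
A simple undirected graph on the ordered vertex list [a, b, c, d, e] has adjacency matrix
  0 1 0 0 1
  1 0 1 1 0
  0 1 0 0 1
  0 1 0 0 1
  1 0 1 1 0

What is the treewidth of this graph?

2

A width-2 tree decomposition is:
Bags: B1 = {b, d, e}  B2 = {a, b, e}  B3 = {b, c, e}
Tree: B1–B2, B2–B3
Each bag holds 3 vertices, so the decomposition has width 2, which upper-bounds the treewidth. Since d–b–a–e–d is a cycle in G, G is not acyclic. Forests are exactly the graphs of treewidth ≤ 1, so tw(G) ≥ 2. Therefore the treewidth is 2.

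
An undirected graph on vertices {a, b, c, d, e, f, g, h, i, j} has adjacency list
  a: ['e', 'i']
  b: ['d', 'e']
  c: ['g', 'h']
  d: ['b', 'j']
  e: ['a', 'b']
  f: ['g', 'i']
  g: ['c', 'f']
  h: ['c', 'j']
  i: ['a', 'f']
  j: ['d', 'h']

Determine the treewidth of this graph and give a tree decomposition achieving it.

Treewidth 2.
One such decomposition:
Bags: B1 = {c, h, j}  B2 = {c, d, j}  B3 = {b, c, d}  B4 = {b, c, e}  B5 = {a, c, e}  B6 = {a, c, i}  B7 = {c, f, i}  B8 = {c, f, g}
Tree: B1–B2, B2–B3, B3–B4, B4–B5, B5–B6, B6–B7, B7–B8

The largest bag has 3 vertices, giving width 2; this decomposition certifies tw(G) ≤ 2. The edges c–h–j–d–b–e–a–i–f–g–c form a cycle, so G is not a tree and its treewidth is at least 2. Therefore the treewidth is 2.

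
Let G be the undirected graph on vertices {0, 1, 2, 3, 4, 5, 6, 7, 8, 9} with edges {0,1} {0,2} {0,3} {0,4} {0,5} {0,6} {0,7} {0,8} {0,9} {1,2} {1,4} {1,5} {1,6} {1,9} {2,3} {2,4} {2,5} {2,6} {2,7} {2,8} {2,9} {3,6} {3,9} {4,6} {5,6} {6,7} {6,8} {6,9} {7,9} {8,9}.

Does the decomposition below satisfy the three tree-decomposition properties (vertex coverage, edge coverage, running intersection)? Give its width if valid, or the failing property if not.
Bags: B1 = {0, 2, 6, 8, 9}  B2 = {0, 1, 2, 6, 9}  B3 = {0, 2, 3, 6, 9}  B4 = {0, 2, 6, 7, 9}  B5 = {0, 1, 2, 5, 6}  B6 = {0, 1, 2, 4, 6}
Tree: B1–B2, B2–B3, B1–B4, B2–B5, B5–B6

Every vertex of G appears in some bag (union = {0, 1, 2, 3, 4, 5, 6, 7, 8, 9}); every edge is covered by a bag; and for each vertex v the set of bags containing v is connected in the bag tree. The decomposition is therefore valid. The largest bag has 5 vertices, so the width is 4.

Yes; width 4.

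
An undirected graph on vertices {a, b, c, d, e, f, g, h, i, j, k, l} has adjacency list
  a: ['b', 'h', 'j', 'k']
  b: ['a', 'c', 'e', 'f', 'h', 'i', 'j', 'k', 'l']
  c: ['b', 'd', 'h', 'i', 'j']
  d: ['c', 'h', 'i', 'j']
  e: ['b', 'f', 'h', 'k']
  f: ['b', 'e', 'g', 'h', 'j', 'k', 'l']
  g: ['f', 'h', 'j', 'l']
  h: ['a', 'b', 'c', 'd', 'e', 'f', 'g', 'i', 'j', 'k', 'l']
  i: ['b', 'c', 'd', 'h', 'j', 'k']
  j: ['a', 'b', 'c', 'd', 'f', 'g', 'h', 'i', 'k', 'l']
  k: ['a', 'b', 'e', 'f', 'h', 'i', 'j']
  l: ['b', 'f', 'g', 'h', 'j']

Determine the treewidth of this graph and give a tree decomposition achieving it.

Every bag has size at most 5, so the width is 5 − 1 = 4 and tw(G) ≤ 4. Conversely, {c, d, h, i, j} is a clique of size 5, and the vertices of any clique must share a bag in every tree decomposition; so some bag has ≥ 5 vertices and tw(G) ≥ 4. Combining the bounds, tw(G) = 4.

Treewidth 4.
One such decomposition:
Bags: B1 = {b, f, h, j, l}  B2 = {b, f, h, j, k}  B3 = {b, e, f, h, k}  B4 = {b, h, i, j, k}  B5 = {a, b, h, j, k}  B6 = {f, g, h, j, l}  B7 = {b, c, h, i, j}  B8 = {c, d, h, i, j}
Tree: B1–B2, B2–B3, B2–B4, B4–B5, B1–B6, B4–B7, B7–B8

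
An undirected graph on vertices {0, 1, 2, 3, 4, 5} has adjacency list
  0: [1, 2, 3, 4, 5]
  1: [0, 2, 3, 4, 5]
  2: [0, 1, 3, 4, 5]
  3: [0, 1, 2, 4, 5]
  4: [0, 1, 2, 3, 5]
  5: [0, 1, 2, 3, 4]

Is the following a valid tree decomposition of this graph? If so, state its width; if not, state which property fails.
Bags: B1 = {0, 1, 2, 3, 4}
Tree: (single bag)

No — vertex 5 appears in no bag.

A tree decomposition must satisfy three properties: every vertex lies in some bag; for every edge, both endpoints lie together in some bag; and for every vertex, the bags containing it form a connected subtree. Here vertex 5 appears in no bag, so the decomposition is invalid.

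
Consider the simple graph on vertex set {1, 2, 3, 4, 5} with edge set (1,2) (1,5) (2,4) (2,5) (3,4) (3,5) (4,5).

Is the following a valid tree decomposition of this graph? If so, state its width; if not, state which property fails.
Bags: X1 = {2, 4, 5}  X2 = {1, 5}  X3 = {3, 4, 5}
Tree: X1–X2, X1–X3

No — edge (2,1) lies in no bag.

A tree decomposition must satisfy three properties: every vertex lies in some bag; for every edge, both endpoints lie together in some bag; and for every vertex, the bags containing it form a connected subtree. Here edge (2,1) lies in no bag, so the decomposition is invalid.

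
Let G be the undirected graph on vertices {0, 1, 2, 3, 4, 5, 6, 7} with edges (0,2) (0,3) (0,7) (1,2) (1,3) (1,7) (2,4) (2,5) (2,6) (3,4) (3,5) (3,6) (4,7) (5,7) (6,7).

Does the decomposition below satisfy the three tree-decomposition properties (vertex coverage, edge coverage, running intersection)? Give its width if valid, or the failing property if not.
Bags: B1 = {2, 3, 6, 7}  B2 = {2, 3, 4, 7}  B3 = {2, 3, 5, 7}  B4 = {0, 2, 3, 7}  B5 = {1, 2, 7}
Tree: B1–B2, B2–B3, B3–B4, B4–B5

No — edge (3,1) lies in no bag.

A tree decomposition must satisfy three properties: every vertex lies in some bag; for every edge, both endpoints lie together in some bag; and for every vertex, the bags containing it form a connected subtree. Here edge (3,1) lies in no bag, so the decomposition is invalid.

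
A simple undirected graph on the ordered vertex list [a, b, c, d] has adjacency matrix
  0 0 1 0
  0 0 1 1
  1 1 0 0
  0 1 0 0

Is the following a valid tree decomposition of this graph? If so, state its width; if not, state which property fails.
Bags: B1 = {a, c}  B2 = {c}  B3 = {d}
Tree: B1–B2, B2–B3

A tree decomposition must satisfy three properties: every vertex lies in some bag; for every edge, both endpoints lie together in some bag; and for every vertex, the bags containing it form a connected subtree. Here vertex b appears in no bag, so the decomposition is invalid.

No — vertex b appears in no bag.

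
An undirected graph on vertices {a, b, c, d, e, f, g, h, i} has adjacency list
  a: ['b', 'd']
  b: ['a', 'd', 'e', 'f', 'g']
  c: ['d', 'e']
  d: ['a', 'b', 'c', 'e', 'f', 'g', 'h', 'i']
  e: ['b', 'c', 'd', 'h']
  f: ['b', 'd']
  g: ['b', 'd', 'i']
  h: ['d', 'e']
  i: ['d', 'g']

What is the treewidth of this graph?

2

A width-2 tree decomposition is:
Bags: B1 = {b, d, g}  B2 = {b, d, e}  B3 = {a, b, d}  B4 = {c, d, e}  B5 = {d, g, i}  B6 = {b, d, f}  B7 = {d, e, h}
Tree: B1–B2, B1–B3, B2–B4, B1–B5, B1–B6, B4–B7
The largest bag has 3 vertices, giving width 2; this decomposition certifies tw(G) ≤ 2. For the lower bound, the 3 vertices {d, e, h} are pairwise adjacent, and any tree decomposition puts a clique entirely inside one bag — forcing width ≥ 2. The upper and lower bounds meet at 2, so that is the treewidth.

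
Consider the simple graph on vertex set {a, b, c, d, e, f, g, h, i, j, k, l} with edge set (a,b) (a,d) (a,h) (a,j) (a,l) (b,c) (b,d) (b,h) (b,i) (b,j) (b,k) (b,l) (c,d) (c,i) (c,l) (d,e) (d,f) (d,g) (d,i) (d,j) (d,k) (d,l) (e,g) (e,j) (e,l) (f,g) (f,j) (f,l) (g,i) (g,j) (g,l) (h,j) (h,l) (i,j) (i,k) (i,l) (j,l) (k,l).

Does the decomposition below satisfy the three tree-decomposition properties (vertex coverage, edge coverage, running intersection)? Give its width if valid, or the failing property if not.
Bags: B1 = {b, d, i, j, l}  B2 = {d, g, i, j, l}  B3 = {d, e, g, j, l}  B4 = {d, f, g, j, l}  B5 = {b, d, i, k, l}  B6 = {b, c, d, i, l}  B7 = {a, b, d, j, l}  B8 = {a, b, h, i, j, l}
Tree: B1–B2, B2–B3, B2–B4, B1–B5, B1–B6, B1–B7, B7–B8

No — bags containing vertex i are not connected in the tree.

A tree decomposition must satisfy three properties: every vertex lies in some bag; for every edge, both endpoints lie together in some bag; and for every vertex, the bags containing it form a connected subtree. Here bags containing vertex i are not connected in the tree, so the decomposition is invalid.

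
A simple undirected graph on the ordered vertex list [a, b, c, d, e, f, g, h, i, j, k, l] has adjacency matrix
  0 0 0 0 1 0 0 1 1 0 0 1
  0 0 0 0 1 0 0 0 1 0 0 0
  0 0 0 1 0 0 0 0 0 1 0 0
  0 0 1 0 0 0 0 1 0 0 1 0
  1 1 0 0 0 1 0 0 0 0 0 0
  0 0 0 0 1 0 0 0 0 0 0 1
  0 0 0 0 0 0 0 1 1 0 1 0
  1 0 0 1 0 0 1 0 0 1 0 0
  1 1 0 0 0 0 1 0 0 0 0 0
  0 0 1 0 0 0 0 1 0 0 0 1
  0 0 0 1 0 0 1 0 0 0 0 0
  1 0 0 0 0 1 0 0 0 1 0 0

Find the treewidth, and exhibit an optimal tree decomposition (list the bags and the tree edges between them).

Each bag holds 4 vertices, so the decomposition has width 3, which upper-bounds the treewidth. For the lower bound: the 4 vertex sets {c,d,k}, {g}, {h}, {a,i,j,l} are disjoint, each induces a connected subgraph, and every pair is joined by at least one edge of G. Contracting each set to a single vertex therefore yields K_{4} as a minor, and since treewidth is minor-monotone, tw(G) ≥ tw(K_{4}) = 3. Hence tw(G) = 3 exactly.

Treewidth 3.
Bags: B1 = {c, d, g, k}  B2 = {c, d, g, h}  B3 = {c, g, h, j}  B4 = {g, h, i, j}  B5 = {a, h, i, j}  B6 = {a, i, j, l}  B7 = {a, b, i, l}  B8 = {a, b, e, l}  B9 = {b, e, f, l}
Tree: B1–B2, B2–B3, B3–B4, B4–B5, B5–B6, B6–B7, B7–B8, B8–B9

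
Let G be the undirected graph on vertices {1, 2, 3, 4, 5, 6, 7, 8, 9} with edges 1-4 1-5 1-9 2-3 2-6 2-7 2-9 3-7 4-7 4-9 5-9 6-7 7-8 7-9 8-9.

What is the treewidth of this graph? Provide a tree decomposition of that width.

Treewidth 2.
One such decomposition:
Bags: B1 = {4, 7, 9}  B2 = {7, 8, 9}  B3 = {2, 7, 9}  B4 = {2, 6, 7}  B5 = {1, 4, 9}  B6 = {2, 3, 7}  B7 = {1, 5, 9}
Tree: B1–B2, B1–B3, B3–B4, B1–B5, B4–B6, B5–B7

The largest bag has 3 vertices, giving width 2; this decomposition certifies tw(G) ≤ 2. For the lower bound, the 3 vertices {1, 4, 9} are pairwise adjacent, and any tree decomposition puts a clique entirely inside one bag — forcing width ≥ 2. The upper and lower bounds meet at 2, so that is the treewidth.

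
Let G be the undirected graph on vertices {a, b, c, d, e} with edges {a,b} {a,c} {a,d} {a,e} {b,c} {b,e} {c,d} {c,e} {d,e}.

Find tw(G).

3

A width-3 tree decomposition is:
Bags: B1 = {a, c, d, e}  B2 = {a, b, c, e}
Tree: B1–B2
Each bag holds 4 vertices, so the decomposition has width 3, which upper-bounds the treewidth. On the other hand G contains the 4-clique {a, c, d, e}. A clique must lie in a single bag of any decomposition, so no decomposition can have width below 3. The upper and lower bounds meet at 3, so that is the treewidth.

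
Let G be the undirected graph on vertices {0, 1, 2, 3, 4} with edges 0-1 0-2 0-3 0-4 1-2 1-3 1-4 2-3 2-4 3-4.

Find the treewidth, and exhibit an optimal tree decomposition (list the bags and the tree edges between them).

A single bag containing all 5 vertices is trivially a valid decomposition of width 4. On the other hand G contains the 5-clique {0, 1, 2, 3, 4}. A clique must lie in a single bag of any decomposition, so no decomposition can have width below 4. The upper and lower bounds meet at 4, so that is the treewidth.

Treewidth 4.
One such decomposition:
Bags: B1 = {0, 1, 2, 3, 4}
Tree: (single bag)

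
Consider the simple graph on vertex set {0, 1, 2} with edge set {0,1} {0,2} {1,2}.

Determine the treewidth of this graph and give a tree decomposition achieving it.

Treewidth 2.
Bags: B1 = {0, 1, 2}
Tree: (single bag)

A single bag containing all 3 vertices is trivially a valid decomposition of width 2. Conversely, {0, 1, 2} is a clique of size 3, and the vertices of any clique must share a bag in every tree decomposition; so some bag has ≥ 3 vertices and tw(G) ≥ 2. Hence tw(G) = 2 exactly.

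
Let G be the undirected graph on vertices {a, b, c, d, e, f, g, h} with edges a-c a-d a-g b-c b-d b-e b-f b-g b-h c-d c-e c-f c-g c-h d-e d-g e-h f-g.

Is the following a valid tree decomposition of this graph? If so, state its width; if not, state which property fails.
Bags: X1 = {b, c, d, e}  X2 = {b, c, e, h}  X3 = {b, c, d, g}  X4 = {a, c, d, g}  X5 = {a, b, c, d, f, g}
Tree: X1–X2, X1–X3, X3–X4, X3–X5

A tree decomposition must satisfy three properties: every vertex lies in some bag; for every edge, both endpoints lie together in some bag; and for every vertex, the bags containing it form a connected subtree. Here bags containing vertex a are not connected in the tree, so the decomposition is invalid.

No — bags containing vertex a are not connected in the tree.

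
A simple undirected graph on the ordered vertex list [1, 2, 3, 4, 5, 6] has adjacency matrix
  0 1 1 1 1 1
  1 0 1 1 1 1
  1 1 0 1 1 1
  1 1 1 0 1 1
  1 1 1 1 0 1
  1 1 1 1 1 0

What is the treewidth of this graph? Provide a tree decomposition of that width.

Treewidth 5.
One optimal decomposition is:
Bags: B1 = {1, 2, 3, 4, 5, 6}
Tree: (single bag)

A single bag containing all 6 vertices is trivially a valid decomposition of width 5. For the lower bound, the 6 vertices {1, 2, 3, 4, 5, 6} are pairwise adjacent, and any tree decomposition puts a clique entirely inside one bag — forcing width ≥ 5. Therefore the treewidth is 5.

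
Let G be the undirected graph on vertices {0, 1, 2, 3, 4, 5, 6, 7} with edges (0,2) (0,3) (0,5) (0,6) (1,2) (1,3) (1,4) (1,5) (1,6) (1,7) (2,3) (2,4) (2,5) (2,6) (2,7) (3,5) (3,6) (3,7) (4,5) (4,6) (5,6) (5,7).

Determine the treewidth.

A width-4 tree decomposition is:
Bags: B1 = {1, 2, 3, 5, 6}  B2 = {1, 2, 4, 5, 6}  B3 = {0, 2, 3, 5, 6}  B4 = {1, 2, 3, 5, 7}
Tree: B1–B2, B1–B3, B1–B4
The largest bag has 5 vertices, giving width 4; this decomposition certifies tw(G) ≤ 4. Conversely, {0, 2, 3, 5, 6} is a clique of size 5, and the vertices of any clique must share a bag in every tree decomposition; so some bag has ≥ 5 vertices and tw(G) ≥ 4. Hence tw(G) = 4 exactly.

4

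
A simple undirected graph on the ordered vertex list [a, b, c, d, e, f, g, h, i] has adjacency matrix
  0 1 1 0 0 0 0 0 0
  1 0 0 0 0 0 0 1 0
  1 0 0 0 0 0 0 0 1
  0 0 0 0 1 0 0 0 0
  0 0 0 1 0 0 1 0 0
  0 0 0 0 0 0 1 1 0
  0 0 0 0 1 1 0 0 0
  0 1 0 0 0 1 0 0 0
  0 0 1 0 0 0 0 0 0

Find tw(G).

A width-1 tree decomposition is:
Bags: B1 = {c, i}  B2 = {a, c}  B3 = {a, b}  B4 = {b, h}  B5 = {f, h}  B6 = {f, g}  B7 = {e, g}  B8 = {d, e}
Tree: B1–B2, B2–B3, B3–B4, B4–B5, B5–B6, B6–B7, B7–B8
Every bag has size at most 2, so the width is 2 − 1 = 1 and tw(G) ≤ 1. G has an edge, so its treewidth is at least 1. Combining the bounds, tw(G) = 1.

1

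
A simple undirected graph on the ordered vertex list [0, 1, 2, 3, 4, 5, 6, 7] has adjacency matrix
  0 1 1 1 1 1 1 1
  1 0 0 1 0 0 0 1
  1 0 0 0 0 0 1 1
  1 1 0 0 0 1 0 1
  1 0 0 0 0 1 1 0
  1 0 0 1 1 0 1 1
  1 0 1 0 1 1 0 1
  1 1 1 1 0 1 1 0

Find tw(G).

A width-3 tree decomposition is:
Bags: B1 = {0, 3, 5, 7}  B2 = {0, 5, 6, 7}  B3 = {0, 4, 5, 6}  B4 = {0, 2, 6, 7}  B5 = {0, 1, 3, 7}
Tree: B1–B2, B2–B3, B2–B4, B1–B5
The largest bag has 4 vertices, giving width 3; this decomposition certifies tw(G) ≤ 3. On the other hand G contains the 4-clique {0, 4, 5, 6}. A clique must lie in a single bag of any decomposition, so no decomposition can have width below 3. Therefore the treewidth is 3.

3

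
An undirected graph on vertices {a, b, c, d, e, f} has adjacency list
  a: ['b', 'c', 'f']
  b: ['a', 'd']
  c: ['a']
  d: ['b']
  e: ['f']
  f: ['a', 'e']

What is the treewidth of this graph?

1

A width-1 tree decomposition is:
Bags: B1 = {e, f}  B2 = {a, f}  B3 = {a, b}  B4 = {a, c}  B5 = {b, d}
Tree: B1–B2, B2–B3, B2–B4, B3–B5
Each bag holds 2 vertices, so the decomposition has width 1, which upper-bounds the treewidth. G has an edge, so its treewidth is at least 1. Hence tw(G) = 1 exactly.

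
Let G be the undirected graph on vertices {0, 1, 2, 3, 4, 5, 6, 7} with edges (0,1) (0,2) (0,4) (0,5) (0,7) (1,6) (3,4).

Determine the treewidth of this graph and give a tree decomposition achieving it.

Every bag has size at most 2, so the width is 2 − 1 = 1 and tw(G) ≤ 1. Any graph with an edge has treewidth ≥ 1, and G has the edge 0–1. Therefore the treewidth is 1.

Treewidth 1.
One optimal decomposition is:
Bags: B1 = {0, 1}  B2 = {0, 4}  B3 = {0, 5}  B4 = {0, 7}  B5 = {0, 2}  B6 = {1, 6}  B7 = {3, 4}
Tree: B1–B2, B2–B3, B1–B4, B4–B5, B1–B6, B2–B7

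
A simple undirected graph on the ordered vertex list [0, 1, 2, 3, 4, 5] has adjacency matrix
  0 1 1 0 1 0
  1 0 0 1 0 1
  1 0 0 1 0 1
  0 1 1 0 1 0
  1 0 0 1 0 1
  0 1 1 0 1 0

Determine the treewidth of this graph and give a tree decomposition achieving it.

The largest bag has 4 vertices, giving width 3; this decomposition certifies tw(G) ≤ 3. For the lower bound: the 4 vertex sets {2,3}, {0,1}, {4}, {5} are disjoint, each induces a connected subgraph, and every pair is joined by at least one edge of G. Contracting each set to a single vertex therefore yields K_{4} as a minor, and since treewidth is minor-monotone, tw(G) ≥ tw(K_{4}) = 3. Therefore the treewidth is 3.

Treewidth 3.
Bags: B1 = {1, 2, 3, 4}  B2 = {0, 1, 2, 4}  B3 = {1, 2, 4, 5}
Tree: B1–B2, B2–B3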